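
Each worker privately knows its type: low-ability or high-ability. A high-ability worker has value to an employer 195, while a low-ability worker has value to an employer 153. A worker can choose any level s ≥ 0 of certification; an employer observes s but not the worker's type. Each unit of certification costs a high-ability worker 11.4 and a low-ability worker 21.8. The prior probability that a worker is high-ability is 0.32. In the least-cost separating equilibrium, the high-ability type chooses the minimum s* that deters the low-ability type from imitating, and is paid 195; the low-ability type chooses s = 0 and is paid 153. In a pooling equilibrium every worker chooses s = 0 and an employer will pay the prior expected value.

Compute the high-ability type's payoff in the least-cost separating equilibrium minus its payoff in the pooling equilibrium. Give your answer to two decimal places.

Least-cost separating signal: s* solves 153 = 195 − 21.8·s*, so s* = (195 − 153)/21.8 ≈ 1.9266.
High-ability type's separating payoff: 195 − 11.4 × s* = 195 − 11.4 × (195 − 153)/21.8 = 195 − 478.8/21.8 ≈ 173.0367.
Pooling payoff: 0.32 × 195 + 0.68 × 153 = 166.44.
Difference: 173.0367 − 166.44 = 6.5967, i.e. 6.60 to two decimal places.
The high-ability type prefers to separate.

6.60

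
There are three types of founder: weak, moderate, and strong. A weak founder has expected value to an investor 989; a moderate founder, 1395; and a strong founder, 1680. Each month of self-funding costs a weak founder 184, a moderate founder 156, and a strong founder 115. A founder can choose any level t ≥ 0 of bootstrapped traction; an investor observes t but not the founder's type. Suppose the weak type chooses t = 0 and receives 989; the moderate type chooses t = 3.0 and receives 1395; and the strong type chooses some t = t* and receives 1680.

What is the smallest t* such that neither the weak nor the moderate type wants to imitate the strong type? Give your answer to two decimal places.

Weak type (on-path payoff 989) won't mimic when 989 ≥ 1680 − 184·t*, i.e. t* ≥ 3.76.
Moderate type (on-path payoff 1395 − 156×3.0 = 927) won't mimic when 927 ≥ 1680 − 156·t*, i.e. t* ≥ 4.83.
Both must hold, so t* = max(3.76, 4.83) = 4.83. The moderate type's constraint binds.

4.83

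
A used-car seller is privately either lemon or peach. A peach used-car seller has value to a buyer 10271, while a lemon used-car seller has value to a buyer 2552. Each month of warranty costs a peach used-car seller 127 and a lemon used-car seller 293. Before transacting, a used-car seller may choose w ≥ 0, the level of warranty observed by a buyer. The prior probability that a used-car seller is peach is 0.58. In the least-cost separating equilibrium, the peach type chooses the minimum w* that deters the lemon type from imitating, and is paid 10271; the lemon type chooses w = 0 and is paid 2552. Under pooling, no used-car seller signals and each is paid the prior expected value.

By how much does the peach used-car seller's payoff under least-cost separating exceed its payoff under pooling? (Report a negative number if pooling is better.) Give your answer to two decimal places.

Least-cost separating signal: w* solves 2552 = 10271 − 293·w*, so w* = (10271 − 2552)/293 ≈ 26.3447.
Peach type's separating payoff: 10271 − 127 × w* = 10271 − 127 × (10271 − 2552)/293 = 10271 − 980313/293 ≈ 6925.2218.
Pooling payoff: 0.58 × 10271 + 0.42 × 2552 = 7029.02.
Difference: 6925.2218 − 7029.02 = -103.7982, i.e. -103.80 to two decimal places.
The peach type would prefer the pooling outcome.

-103.80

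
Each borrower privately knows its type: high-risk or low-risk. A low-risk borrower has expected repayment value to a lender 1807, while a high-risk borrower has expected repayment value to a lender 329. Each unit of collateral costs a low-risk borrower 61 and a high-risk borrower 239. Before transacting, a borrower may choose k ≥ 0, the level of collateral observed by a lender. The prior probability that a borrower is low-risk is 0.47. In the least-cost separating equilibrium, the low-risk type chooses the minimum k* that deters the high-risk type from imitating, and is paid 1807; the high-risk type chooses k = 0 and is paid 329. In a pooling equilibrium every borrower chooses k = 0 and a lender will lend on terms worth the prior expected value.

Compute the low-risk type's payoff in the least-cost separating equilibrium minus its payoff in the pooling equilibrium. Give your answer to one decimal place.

406.1

Least-cost separating signal: k* solves 329 = 1807 − 239·k*, so k* = (1807 − 329)/239 ≈ 6.1841.
Low-risk type's separating payoff: 1807 − 61 × k* = 1807 − 61 × (1807 − 329)/239 = 1807 − 90158/239 ≈ 1429.770.
Pooling payoff: 0.47 × 1807 + 0.53 × 329 = 1023.66.
Difference: 1429.770 − 1023.66 = 406.11, i.e. 406.1 to one decimal place.
The low-risk type prefers to separate.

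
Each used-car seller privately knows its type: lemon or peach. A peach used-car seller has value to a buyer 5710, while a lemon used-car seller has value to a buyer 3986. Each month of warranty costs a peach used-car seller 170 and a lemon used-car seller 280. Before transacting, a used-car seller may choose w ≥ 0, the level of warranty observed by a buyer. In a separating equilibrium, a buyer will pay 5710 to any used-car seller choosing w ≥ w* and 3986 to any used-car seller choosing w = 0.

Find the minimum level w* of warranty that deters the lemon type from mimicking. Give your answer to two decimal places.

6.16

A lemon used-car seller choosing w = 0 receives 3986.
Imitating at w* instead would pay 5710 at cost 280·w*, netting 5710 − 280·w*.
Indifference: 3986 = 5710 − 280·w*, so w* = (5710 − 3986) / 280 ≈ 6.16.
This is the lemon type's binding incentive-compatibility constraint; any w ≥ 6.16 sustains separation on that side.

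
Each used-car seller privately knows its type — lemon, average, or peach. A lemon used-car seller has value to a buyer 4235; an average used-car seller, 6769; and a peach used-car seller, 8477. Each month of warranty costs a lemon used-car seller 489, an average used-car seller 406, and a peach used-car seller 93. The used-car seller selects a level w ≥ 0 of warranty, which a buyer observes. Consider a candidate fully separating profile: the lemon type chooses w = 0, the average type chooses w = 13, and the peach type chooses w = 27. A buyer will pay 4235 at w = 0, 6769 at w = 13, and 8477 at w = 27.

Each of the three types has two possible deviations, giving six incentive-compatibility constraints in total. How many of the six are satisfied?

Average (own payoff 6769 − 406×13 = 1491): to w=0 gives 4235 → profitable ✗; to w=27 gives 8477 − 406×27 = -2485 → no gain ✓.
Lemon (own payoff 4235): to w=13 gives 6769 − 489×13 = 412 → no gain ✓; to w=27 gives 8477 − 489×27 = -4726 → no gain ✓.
Peach (own payoff 8477 − 93×27 = 5966): to w=0 gives 4235 → no gain ✓; to w=13 gives 6769 − 93×13 = 5560 → no gain ✓.
5 of the 6 constraints hold; not an equilibrium.

5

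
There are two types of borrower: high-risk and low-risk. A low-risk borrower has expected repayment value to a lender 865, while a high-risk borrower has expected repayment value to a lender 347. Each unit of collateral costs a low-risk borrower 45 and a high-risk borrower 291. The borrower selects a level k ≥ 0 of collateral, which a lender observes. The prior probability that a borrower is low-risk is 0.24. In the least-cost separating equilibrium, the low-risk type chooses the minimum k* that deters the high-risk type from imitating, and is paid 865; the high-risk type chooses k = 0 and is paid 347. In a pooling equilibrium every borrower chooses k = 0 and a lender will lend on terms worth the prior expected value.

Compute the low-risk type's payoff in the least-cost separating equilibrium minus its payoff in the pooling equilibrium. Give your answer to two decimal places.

Least-cost separating signal: k* solves 347 = 865 − 291·k*, so k* = (865 − 347)/291 ≈ 1.7801.
Low-risk type's separating payoff: 865 − 45 × k* = 865 − 45 × (865 − 347)/291 = 865 − 23310/291 ≈ 784.8969.
Pooling payoff: 0.24 × 865 + 0.76 × 347 = 471.32.
Difference: 784.8969 − 471.32 = 313.5769, i.e. 313.58 to two decimal places.
The low-risk type prefers to separate.

313.58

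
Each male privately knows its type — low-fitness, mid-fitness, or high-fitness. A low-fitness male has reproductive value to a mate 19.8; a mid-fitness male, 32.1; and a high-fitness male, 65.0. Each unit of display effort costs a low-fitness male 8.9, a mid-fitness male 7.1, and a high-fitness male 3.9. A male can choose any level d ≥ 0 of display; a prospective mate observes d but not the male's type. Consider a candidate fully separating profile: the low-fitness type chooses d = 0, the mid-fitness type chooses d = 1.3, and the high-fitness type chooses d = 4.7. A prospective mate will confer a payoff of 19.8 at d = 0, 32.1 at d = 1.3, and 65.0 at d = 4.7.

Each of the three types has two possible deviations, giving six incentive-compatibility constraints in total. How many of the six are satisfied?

Low-fitness (own payoff 19.8): to d=1.3 gives 32.1 − 8.9×1.3 = 20.53 → profitable ✗; to d=4.7 gives 65.0 − 8.9×4.7 = 23.17 → profitable ✗.
High-fitness (own payoff 65.0 − 3.9×4.7 = 46.67): to d=0 gives 19.8 → no gain ✓; to d=1.3 gives 32.1 − 3.9×1.3 = 27.03 → no gain ✓.
Mid-fitness (own payoff 32.1 − 7.1×1.3 = 22.87): to d=0 gives 19.8 → no gain ✓; to d=4.7 gives 65.0 − 7.1×4.7 = 31.63 → profitable ✗.
3 of the 6 constraints hold; not an equilibrium.

3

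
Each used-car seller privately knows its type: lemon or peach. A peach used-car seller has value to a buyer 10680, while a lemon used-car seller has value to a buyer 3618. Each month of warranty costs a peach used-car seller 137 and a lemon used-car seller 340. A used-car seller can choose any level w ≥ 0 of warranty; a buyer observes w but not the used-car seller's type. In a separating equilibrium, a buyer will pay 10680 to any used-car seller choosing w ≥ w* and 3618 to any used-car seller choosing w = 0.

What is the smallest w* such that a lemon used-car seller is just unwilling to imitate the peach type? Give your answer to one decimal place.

A lemon used-car seller choosing w = 0 receives 3618.
Imitating at w* instead would pay 10680 at cost 340·w*, netting 10680 − 340·w*.
Indifference: 3618 = 10680 − 340·w*, so w* = (10680 − 3618) / 340 ≈ 20.8.
At w* the lemon type's incentive constraint just binds; the peach type strictly prefers w* since its per-unit cost is lower.

20.8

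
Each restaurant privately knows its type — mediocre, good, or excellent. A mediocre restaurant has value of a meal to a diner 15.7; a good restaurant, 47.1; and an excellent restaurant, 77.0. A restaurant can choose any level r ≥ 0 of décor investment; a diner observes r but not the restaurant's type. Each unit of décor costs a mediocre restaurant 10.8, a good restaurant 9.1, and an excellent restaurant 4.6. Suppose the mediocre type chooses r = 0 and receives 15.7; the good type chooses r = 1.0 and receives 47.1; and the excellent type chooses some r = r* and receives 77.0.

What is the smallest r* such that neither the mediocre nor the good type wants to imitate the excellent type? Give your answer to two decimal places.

5.68

Mediocre type (on-path payoff 15.7) won't mimic when 15.7 ≥ 77.0 − 10.8·r*, i.e. r* ≥ 5.68.
Good type (on-path payoff 47.1 − 9.1×1.0 = 38) won't mimic when 38 ≥ 77.0 − 9.1·r*, i.e. r* ≥ 4.29.
Both must hold, so r* = max(5.68, 4.29) = 5.68. The mediocre type's constraint binds.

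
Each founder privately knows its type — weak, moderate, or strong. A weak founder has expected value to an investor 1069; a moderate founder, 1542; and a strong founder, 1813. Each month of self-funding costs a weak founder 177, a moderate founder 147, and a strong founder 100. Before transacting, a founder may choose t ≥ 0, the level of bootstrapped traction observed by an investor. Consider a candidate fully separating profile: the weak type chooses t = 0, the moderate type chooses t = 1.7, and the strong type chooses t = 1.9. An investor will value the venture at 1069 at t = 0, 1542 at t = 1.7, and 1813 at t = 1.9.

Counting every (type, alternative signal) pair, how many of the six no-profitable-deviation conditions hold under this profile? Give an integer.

3

Weak (own payoff 1069): to t=1.7 gives 1542 − 177×1.7 = 1241.1 → profitable ✗; to t=1.9 gives 1813 − 177×1.9 = 1476.7 → profitable ✗.
Strong (own payoff 1813 − 100×1.9 = 1623): to t=0 gives 1069 → no gain ✓; to t=1.7 gives 1542 − 100×1.7 = 1372 → no gain ✓.
Moderate (own payoff 1542 − 147×1.7 = 1292.1): to t=0 gives 1069 → no gain ✓; to t=1.9 gives 1813 − 147×1.9 = 1533.7 → profitable ✗.
3 of the 6 constraints hold; not an equilibrium.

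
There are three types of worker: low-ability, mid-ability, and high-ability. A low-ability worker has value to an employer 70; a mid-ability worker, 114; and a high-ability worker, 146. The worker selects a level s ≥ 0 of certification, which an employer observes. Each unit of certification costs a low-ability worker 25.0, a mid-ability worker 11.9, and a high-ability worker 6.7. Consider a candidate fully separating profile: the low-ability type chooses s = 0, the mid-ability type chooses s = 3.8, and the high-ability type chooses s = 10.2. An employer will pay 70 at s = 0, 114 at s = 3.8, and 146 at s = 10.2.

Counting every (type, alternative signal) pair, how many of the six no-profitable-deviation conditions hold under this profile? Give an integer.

4

Mid-ability (own payoff 114 − 11.9×3.8 = 68.78): to s=0 gives 70 → profitable ✗; to s=10.2 gives 146 − 11.9×10.2 = 24.62 → no gain ✓.
Low-ability (own payoff 70): to s=3.8 gives 114 − 25.0×3.8 = 19 → no gain ✓; to s=10.2 gives 146 − 25.0×10.2 = -109 → no gain ✓.
High-ability (own payoff 146 − 6.7×10.2 = 77.66): to s=0 gives 70 → no gain ✓; to s=3.8 gives 114 − 6.7×3.8 = 88.54 → profitable ✗.
4 of the 6 constraints hold; not an equilibrium.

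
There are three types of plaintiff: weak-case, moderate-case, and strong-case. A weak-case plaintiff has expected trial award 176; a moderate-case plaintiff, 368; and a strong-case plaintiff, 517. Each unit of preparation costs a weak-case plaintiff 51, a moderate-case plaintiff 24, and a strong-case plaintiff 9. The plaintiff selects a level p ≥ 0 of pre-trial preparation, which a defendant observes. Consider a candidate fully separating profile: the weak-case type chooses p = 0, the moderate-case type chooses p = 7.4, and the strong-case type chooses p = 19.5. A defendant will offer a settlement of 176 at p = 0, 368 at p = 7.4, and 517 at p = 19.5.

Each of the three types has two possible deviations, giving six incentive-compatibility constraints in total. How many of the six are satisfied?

Strong-case (own payoff 517 − 9×19.5 = 341.5): to p=0 gives 176 → no gain ✓; to p=7.4 gives 368 − 9×7.4 = 301.4 → no gain ✓.
Weak-case (own payoff 176): to p=7.4 gives 368 − 51×7.4 = -9.4 → no gain ✓; to p=19.5 gives 517 − 51×19.5 = -477.5 → no gain ✓.
Moderate-case (own payoff 368 − 24×7.4 = 190.4): to p=0 gives 176 → no gain ✓; to p=19.5 gives 517 − 24×19.5 = 49 → no gain ✓.
6 of the 6 constraints hold; this profile is a separating equilibrium.

6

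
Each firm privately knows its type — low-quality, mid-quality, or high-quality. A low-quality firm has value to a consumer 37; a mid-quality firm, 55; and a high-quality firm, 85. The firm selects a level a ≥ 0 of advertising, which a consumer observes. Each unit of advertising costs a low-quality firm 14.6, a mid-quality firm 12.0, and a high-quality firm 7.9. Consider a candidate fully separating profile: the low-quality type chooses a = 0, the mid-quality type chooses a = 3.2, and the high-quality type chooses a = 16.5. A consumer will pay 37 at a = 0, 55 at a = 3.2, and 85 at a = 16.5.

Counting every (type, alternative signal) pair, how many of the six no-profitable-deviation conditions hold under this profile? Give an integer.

3

High-quality (own payoff 85 − 7.9×16.5 = -45.35): to a=0 gives 37 → profitable ✗; to a=3.2 gives 55 − 7.9×3.2 = 29.72 → profitable ✗.
Low-quality (own payoff 37): to a=3.2 gives 55 − 14.6×3.2 = 8.28 → no gain ✓; to a=16.5 gives 85 − 14.6×16.5 = -155.9 → no gain ✓.
Mid-quality (own payoff 55 − 12.0×3.2 = 16.6): to a=0 gives 37 → profitable ✗; to a=16.5 gives 85 − 12.0×16.5 = -113 → no gain ✓.
3 of the 6 constraints hold; not an equilibrium.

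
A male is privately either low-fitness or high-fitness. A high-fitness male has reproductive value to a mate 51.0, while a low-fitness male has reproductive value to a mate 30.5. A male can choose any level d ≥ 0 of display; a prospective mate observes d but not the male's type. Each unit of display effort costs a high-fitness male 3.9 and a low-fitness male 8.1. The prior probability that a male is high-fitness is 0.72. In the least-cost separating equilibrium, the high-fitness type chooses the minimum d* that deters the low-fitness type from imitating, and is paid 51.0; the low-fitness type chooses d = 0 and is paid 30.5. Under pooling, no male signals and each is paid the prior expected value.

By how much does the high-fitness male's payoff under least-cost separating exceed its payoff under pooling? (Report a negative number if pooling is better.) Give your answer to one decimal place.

-4.1

Least-cost separating signal: d* solves 30.5 = 51.0 − 8.1·d*, so d* = (51.0 − 30.5)/8.1 ≈ 2.5309.
High-fitness type's separating payoff: 51.0 − 3.9 × d* = 51.0 − 3.9 × (51.0 − 30.5)/8.1 = 51.0 − 79.95/8.1 ≈ 41.130.
Pooling payoff: 0.72 × 51.0 + 0.28 × 30.5 = 45.26.
Difference: 41.130 − 45.26 = -4.13, i.e. -4.1 to one decimal place.
The high-fitness type would prefer the pooling outcome.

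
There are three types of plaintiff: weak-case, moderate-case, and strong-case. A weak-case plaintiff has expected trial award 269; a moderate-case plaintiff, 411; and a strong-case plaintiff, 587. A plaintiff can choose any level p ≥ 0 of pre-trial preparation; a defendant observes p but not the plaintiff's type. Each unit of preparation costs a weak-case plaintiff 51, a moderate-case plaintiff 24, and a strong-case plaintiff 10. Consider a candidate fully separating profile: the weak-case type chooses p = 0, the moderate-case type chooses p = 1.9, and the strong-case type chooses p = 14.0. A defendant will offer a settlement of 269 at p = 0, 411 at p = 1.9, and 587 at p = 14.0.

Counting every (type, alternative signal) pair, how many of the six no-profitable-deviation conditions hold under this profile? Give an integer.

Strong-case (own payoff 587 − 10×14.0 = 447): to p=0 gives 269 → no gain ✓; to p=1.9 gives 411 − 10×1.9 = 392 → no gain ✓.
Moderate-case (own payoff 411 − 24×1.9 = 365.4): to p=0 gives 269 → no gain ✓; to p=14.0 gives 587 − 24×14.0 = 251 → no gain ✓.
Weak-case (own payoff 269): to p=1.9 gives 411 − 51×1.9 = 314.1 → profitable ✗; to p=14.0 gives 587 − 51×14.0 = -127 → no gain ✓.
5 of the 6 constraints hold; not an equilibrium.

5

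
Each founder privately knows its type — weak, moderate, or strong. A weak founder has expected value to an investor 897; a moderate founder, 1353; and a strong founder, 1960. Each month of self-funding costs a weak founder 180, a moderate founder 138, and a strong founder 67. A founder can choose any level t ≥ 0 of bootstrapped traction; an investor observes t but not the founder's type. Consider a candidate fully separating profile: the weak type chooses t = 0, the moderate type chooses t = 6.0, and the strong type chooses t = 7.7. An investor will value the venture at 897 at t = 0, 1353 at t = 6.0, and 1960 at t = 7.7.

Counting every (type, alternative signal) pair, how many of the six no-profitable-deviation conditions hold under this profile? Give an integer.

4

Weak (own payoff 897): to t=6.0 gives 1353 − 180×6.0 = 273 → no gain ✓; to t=7.7 gives 1960 − 180×7.7 = 574 → no gain ✓.
Strong (own payoff 1960 − 67×7.7 = 1444.1): to t=0 gives 897 → no gain ✓; to t=6.0 gives 1353 − 67×6.0 = 951 → no gain ✓.
Moderate (own payoff 1353 − 138×6.0 = 525): to t=0 gives 897 → profitable ✗; to t=7.7 gives 1960 − 138×7.7 = 897.4 → profitable ✗.
4 of the 6 constraints hold; not an equilibrium.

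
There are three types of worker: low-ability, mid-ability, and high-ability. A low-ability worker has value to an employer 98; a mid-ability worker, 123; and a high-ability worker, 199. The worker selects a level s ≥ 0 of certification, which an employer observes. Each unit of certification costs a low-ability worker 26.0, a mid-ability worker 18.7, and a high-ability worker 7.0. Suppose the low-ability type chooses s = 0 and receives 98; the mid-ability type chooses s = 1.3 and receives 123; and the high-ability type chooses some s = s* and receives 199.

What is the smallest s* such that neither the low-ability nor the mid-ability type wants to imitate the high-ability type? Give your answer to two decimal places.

5.36

Mid-ability type (on-path payoff 123 − 18.7×1.3 = 98.69) won't mimic when 98.69 ≥ 199 − 18.7·s*, i.e. s* ≥ 5.36.
Low-ability type (on-path payoff 98) won't mimic when 98 ≥ 199 − 26.0·s*, i.e. s* ≥ 3.88.
Both must hold, so s* = max(3.88, 5.36) = 5.36. The mid-ability type's constraint binds.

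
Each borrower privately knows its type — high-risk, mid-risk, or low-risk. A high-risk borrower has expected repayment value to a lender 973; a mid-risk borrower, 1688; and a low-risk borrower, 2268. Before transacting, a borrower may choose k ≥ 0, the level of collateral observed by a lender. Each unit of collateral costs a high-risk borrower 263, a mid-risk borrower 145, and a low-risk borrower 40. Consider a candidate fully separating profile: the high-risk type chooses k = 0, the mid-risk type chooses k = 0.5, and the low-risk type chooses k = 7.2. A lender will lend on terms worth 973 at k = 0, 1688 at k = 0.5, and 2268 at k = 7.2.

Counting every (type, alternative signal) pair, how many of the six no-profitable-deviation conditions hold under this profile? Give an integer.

5

Mid-risk (own payoff 1688 − 145×0.5 = 1615.5): to k=0 gives 973 → no gain ✓; to k=7.2 gives 2268 − 145×7.2 = 1224 → no gain ✓.
High-risk (own payoff 973): to k=0.5 gives 1688 − 263×0.5 = 1556.5 → profitable ✗; to k=7.2 gives 2268 − 263×7.2 = 374.4 → no gain ✓.
Low-risk (own payoff 2268 − 40×7.2 = 1980): to k=0 gives 973 → no gain ✓; to k=0.5 gives 1688 − 40×0.5 = 1668 → no gain ✓.
5 of the 6 constraints hold; not an equilibrium.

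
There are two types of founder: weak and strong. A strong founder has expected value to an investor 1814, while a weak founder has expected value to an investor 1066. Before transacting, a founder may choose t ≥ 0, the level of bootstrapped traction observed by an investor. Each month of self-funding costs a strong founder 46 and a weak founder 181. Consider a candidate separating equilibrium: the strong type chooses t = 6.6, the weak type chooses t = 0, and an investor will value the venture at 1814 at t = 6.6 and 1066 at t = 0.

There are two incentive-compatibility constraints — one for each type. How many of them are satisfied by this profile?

Weak type: stay at 0 → 1066; mimic → 1814 − 181 × 6.6 = 619.4. IC holds (1066 ≥ 619.4).
Strong type: signal → 1814 − 46 × 6.6 = 1510.4; deviate to 0 → 1066. IC holds (1510.4 ≥ 1066).
2 of 2 constraints hold, so this is a separating equilibrium.

2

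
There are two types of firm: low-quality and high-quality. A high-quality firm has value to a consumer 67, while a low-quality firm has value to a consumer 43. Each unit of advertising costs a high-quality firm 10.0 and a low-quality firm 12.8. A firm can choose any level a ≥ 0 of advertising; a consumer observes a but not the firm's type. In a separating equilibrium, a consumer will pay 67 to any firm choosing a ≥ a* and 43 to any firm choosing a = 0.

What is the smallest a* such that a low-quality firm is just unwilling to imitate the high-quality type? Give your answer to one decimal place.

A low-quality firm choosing a = 0 receives 43.
Imitating at a* instead would pay 67 at cost 12.8·a*, netting 67 − 12.8·a*.
Indifference: 43 = 67 − 12.8·a*, so a* = (67 − 43) / 12.8 ≈ 1.9.
This is the low-quality type's binding incentive-compatibility constraint; any a ≥ 1.9 sustains separation on that side.

1.9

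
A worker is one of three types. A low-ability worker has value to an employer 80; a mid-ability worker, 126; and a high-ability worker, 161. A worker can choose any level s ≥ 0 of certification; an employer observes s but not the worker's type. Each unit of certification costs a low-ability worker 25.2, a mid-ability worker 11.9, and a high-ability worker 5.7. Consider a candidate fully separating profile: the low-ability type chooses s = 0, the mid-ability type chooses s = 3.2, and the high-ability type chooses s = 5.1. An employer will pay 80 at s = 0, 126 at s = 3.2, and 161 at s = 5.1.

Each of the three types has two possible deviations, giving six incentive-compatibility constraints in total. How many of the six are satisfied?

5

High-ability (own payoff 161 − 5.7×5.1 = 131.93): to s=0 gives 80 → no gain ✓; to s=3.2 gives 126 − 5.7×3.2 = 107.76 → no gain ✓.
Low-ability (own payoff 80): to s=3.2 gives 126 − 25.2×3.2 = 45.36 → no gain ✓; to s=5.1 gives 161 − 25.2×5.1 = 32.48 → no gain ✓.
Mid-ability (own payoff 126 − 11.9×3.2 = 87.92): to s=0 gives 80 → no gain ✓; to s=5.1 gives 161 − 11.9×5.1 = 100.31 → profitable ✗.
5 of the 6 constraints hold; not an equilibrium.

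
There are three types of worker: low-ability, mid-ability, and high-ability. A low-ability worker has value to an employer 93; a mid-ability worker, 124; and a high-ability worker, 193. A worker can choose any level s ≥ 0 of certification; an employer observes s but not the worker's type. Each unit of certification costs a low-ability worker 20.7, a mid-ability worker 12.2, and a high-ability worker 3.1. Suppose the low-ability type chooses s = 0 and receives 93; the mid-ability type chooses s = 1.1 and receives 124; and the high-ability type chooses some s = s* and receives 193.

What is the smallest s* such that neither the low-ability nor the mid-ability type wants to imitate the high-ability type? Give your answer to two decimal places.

6.76

Low-ability type (on-path payoff 93) won't mimic when 93 ≥ 193 − 20.7·s*, i.e. s* ≥ 4.83.
Mid-ability type (on-path payoff 124 − 12.2×1.1 = 110.58) won't mimic when 110.58 ≥ 193 − 12.2·s*, i.e. s* ≥ 6.76.
Both must hold, so s* = max(4.83, 6.76) = 6.76. The mid-ability type's constraint binds.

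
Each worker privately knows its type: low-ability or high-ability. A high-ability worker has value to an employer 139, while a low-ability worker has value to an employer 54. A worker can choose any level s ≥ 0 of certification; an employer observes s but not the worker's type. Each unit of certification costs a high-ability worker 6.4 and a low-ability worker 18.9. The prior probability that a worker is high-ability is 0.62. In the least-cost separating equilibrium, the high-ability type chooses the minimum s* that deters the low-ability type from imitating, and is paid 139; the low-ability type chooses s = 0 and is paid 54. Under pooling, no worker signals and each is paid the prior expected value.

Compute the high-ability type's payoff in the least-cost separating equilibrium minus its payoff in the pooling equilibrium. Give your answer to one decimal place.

3.5

Least-cost separating signal: s* solves 54 = 139 − 18.9·s*, so s* = (139 − 54)/18.9 ≈ 4.4974.
High-ability type's separating payoff: 139 − 6.4 × s* = 139 − 6.4 × (139 − 54)/18.9 = 139 − 544/18.9 ≈ 110.217.
Pooling payoff: 0.62 × 139 + 0.38 × 54 = 106.7.
Difference: 110.217 − 106.7 = 3.517, i.e. 3.5 to one decimal place.
The high-ability type prefers to separate.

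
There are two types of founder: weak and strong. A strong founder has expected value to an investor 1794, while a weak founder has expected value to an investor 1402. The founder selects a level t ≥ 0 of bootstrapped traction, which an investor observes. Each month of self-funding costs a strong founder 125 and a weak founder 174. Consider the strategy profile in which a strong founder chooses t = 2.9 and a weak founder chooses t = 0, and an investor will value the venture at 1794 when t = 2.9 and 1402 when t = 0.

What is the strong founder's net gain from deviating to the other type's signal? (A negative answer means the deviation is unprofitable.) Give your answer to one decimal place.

-29.5

Playing t = 2.9 the strong founder receives 1794 − 125 × 2.9 = 1431.5.
Deviating to t = 0 yields 1402 instead.
Gain from deviating: 1402 − 1431.5 = -29.5.
The gain is negative, so the strong type's incentive-compatibility constraint is satisfied.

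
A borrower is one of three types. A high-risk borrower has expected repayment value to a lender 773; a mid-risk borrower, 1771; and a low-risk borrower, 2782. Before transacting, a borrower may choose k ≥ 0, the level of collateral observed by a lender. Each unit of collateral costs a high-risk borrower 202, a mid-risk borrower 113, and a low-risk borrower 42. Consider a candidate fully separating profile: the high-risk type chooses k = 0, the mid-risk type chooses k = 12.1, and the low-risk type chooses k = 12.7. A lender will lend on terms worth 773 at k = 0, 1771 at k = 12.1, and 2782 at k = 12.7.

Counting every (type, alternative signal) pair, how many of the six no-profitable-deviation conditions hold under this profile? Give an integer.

High-risk (own payoff 773): to k=12.1 gives 1771 − 202×12.1 = -673.2 → no gain ✓; to k=12.7 gives 2782 − 202×12.7 = 216.6 → no gain ✓.
Low-risk (own payoff 2782 − 42×12.7 = 2248.6): to k=0 gives 773 → no gain ✓; to k=12.1 gives 1771 − 42×12.1 = 1262.8 → no gain ✓.
Mid-risk (own payoff 1771 − 113×12.1 = 403.7): to k=0 gives 773 → profitable ✗; to k=12.7 gives 2782 − 113×12.7 = 1346.9 → profitable ✗.
4 of the 6 constraints hold; not an equilibrium.

4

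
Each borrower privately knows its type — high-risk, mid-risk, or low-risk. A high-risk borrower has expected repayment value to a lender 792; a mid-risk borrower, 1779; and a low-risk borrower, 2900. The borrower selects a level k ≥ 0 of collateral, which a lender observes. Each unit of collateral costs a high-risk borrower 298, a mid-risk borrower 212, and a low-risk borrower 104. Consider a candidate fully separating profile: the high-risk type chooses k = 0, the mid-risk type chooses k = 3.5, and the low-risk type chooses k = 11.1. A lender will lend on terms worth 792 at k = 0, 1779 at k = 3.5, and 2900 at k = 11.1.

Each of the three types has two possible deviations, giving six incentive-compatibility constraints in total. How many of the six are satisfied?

6

Mid-risk (own payoff 1779 − 212×3.5 = 1037): to k=0 gives 792 → no gain ✓; to k=11.1 gives 2900 − 212×11.1 = 546.8 → no gain ✓.
High-risk (own payoff 792): to k=3.5 gives 1779 − 298×3.5 = 736 → no gain ✓; to k=11.1 gives 2900 − 298×11.1 = -407.8 → no gain ✓.
Low-risk (own payoff 2900 − 104×11.1 = 1745.6): to k=0 gives 792 → no gain ✓; to k=3.5 gives 1779 − 104×3.5 = 1415 → no gain ✓.
6 of the 6 constraints hold; this profile is a separating equilibrium.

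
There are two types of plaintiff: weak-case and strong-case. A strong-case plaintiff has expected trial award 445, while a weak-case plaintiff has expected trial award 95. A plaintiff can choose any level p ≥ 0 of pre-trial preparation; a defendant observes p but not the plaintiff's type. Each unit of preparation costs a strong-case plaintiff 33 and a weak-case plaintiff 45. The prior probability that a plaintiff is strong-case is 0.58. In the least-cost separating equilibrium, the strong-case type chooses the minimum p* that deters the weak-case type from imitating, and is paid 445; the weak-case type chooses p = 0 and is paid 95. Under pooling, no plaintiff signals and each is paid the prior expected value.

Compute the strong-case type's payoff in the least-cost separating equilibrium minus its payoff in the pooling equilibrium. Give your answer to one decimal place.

Least-cost separating signal: p* solves 95 = 445 − 45·p*, so p* = (445 − 95)/45 ≈ 7.7778.
Strong-case type's separating payoff: 445 − 33 × p* = 445 − 33 × (445 − 95)/45 = 445 − 11550/45 ≈ 188.333.
Pooling payoff: 0.58 × 445 + 0.42 × 95 = 298.
Difference: 188.333 − 298 = -109.667, i.e. -109.7 to one decimal place.
The strong-case type would prefer the pooling outcome.

-109.7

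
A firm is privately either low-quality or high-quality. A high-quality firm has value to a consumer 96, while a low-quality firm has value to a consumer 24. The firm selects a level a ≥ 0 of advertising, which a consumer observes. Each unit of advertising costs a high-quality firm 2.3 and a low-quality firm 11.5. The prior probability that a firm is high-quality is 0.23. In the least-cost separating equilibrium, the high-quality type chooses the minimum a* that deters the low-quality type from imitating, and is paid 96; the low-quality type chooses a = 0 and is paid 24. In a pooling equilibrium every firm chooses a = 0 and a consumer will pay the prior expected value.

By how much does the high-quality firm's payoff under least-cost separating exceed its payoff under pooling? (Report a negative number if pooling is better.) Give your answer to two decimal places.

41.04

Least-cost separating signal: a* solves 24 = 96 − 11.5·a*, so a* = (96 − 24)/11.5 ≈ 6.2609.
High-quality type's separating payoff: 96 − 2.3 × a* = 96 − 2.3 × (96 − 24)/11.5 = 96 − 165.6/11.5 = 81.6.
Pooling payoff: 0.23 × 96 + 0.77 × 24 = 40.56.
Difference: 81.6 − 40.56 = 41.04.
The high-quality type prefers to separate.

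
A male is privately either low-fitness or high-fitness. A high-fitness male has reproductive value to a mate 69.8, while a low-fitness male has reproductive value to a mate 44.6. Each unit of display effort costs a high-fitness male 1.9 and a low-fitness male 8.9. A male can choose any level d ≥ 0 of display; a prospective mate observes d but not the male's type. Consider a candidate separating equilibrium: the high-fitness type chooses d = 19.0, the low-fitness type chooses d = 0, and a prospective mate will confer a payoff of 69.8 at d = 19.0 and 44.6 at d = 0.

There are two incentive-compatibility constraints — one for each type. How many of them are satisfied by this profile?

Low-fitness type: stay at 0 → 44.6; mimic → 69.8 − 8.9 × 19.0 = -99.3. IC holds (44.6 ≥ -99.3).
High-fitness type: signal → 69.8 − 1.9 × 19.0 = 33.7; deviate to 0 → 44.6. IC fails (33.7 < 44.6).
1 of 2 constraints hold, so this profile is not an equilibrium.

1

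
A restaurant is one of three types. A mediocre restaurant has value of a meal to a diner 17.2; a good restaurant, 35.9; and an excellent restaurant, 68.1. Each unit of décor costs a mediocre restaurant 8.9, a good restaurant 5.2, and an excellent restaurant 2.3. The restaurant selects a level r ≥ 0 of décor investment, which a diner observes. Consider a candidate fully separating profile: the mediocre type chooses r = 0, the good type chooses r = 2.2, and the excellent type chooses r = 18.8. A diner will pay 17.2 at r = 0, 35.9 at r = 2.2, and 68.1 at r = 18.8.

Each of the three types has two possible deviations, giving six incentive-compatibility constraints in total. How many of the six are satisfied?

5

Good (own payoff 35.9 − 5.2×2.2 = 24.46): to r=0 gives 17.2 → no gain ✓; to r=18.8 gives 68.1 − 5.2×18.8 = -29.66 → no gain ✓.
Excellent (own payoff 68.1 − 2.3×18.8 = 24.86): to r=0 gives 17.2 → no gain ✓; to r=2.2 gives 35.9 − 2.3×2.2 = 30.84 → profitable ✗.
Mediocre (own payoff 17.2): to r=2.2 gives 35.9 − 8.9×2.2 = 16.32 → no gain ✓; to r=18.8 gives 68.1 − 8.9×18.8 = -99.22 → no gain ✓.
5 of the 6 constraints hold; not an equilibrium.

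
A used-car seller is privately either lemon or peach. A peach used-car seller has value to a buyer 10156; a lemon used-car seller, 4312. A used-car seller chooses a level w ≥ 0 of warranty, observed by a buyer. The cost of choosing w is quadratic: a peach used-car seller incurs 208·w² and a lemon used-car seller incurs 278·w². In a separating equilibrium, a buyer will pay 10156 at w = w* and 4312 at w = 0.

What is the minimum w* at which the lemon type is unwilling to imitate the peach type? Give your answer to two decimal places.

The lemon type at w = 0 receives 4312; imitating at w* yields 10156 − 278·w*².
Indifference: 4312 = 10156 − 278·w*², so w*² = (10156 − 4312) / 278 ≈ 21.0216.
w* = √21.0216 ≈ 4.58.

4.58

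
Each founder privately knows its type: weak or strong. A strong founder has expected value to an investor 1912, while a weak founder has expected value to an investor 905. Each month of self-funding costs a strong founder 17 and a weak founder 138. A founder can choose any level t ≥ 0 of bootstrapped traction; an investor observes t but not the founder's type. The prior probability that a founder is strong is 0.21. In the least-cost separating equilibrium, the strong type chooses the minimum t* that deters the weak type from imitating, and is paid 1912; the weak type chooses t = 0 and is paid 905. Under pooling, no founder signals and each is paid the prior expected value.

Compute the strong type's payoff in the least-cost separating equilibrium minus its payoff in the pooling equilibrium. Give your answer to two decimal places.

671.48

Least-cost separating signal: t* solves 905 = 1912 − 138·t*, so t* = (1912 − 905)/138 ≈ 7.2971.
Strong type's separating payoff: 1912 − 17 × t* = 1912 − 17 × (1912 − 905)/138 = 1912 − 17119/138 ≈ 1787.9493.
Pooling payoff: 0.21 × 1912 + 0.79 × 905 = 1116.47.
Difference: 1787.9493 − 1116.47 = 671.4793, i.e. 671.48 to two decimal places.
The strong type prefers to separate.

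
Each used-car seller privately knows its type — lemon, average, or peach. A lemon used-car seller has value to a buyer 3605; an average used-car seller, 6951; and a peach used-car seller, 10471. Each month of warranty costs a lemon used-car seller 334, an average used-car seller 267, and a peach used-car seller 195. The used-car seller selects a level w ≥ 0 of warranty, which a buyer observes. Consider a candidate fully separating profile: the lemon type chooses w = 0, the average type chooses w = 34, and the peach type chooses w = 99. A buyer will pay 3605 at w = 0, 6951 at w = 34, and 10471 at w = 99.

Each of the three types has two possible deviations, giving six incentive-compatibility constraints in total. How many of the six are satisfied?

Peach (own payoff 10471 − 195×99 = -8834): to w=0 gives 3605 → profitable ✗; to w=34 gives 6951 − 195×34 = 321 → profitable ✗.
Average (own payoff 6951 − 267×34 = -2127): to w=0 gives 3605 → profitable ✗; to w=99 gives 10471 − 267×99 = -15962 → no gain ✓.
Lemon (own payoff 3605): to w=34 gives 6951 − 334×34 = -4405 → no gain ✓; to w=99 gives 10471 − 334×99 = -22595 → no gain ✓.
3 of the 6 constraints hold; not an equilibrium.

3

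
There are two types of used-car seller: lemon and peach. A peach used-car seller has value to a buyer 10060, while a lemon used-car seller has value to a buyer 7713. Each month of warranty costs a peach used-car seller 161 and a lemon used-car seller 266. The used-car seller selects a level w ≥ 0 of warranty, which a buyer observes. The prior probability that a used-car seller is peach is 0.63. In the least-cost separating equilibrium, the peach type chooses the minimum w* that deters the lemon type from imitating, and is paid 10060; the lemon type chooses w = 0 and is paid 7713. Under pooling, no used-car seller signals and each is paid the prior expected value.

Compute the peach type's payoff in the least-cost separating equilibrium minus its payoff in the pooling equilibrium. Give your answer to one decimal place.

-552.2

Least-cost separating signal: w* solves 7713 = 10060 − 266·w*, so w* = (10060 − 7713)/266 ≈ 8.8233.
Peach type's separating payoff: 10060 − 161 × w* = 10060 − 161 × (10060 − 7713)/266 = 10060 − 377867/266 ≈ 8639.447.
Pooling payoff: 0.63 × 10060 + 0.37 × 7713 = 9191.61.
Difference: 8639.447 − 9191.61 = -552.163, i.e. -552.2 to one decimal place.
The peach type would prefer the pooling outcome.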